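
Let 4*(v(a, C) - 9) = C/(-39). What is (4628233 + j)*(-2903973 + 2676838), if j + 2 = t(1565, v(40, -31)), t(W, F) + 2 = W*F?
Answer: -164502409955365/156 ≈ -1.0545e+12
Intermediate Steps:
v(a, C) = 9 - C/156 (v(a, C) = 9 + (C/(-39))/4 = 9 + (C*(-1/39))/4 = 9 + (-C/39)/4 = 9 - C/156)
t(W, F) = -2 + F*W (t(W, F) = -2 + W*F = -2 + F*W)
j = 2245151/156 (j = -2 + (-2 + (9 - 1/156*(-31))*1565) = -2 + (-2 + (9 + 31/156)*1565) = -2 + (-2 + (1435/156)*1565) = -2 + (-2 + 2245775/156) = -2 + 2245463/156 = 2245151/156 ≈ 14392.)
(4628233 + j)*(-2903973 + 2676838) = (4628233 + 2245151/156)*(-2903973 + 2676838) = (724249499/156)*(-227135) = -164502409955365/156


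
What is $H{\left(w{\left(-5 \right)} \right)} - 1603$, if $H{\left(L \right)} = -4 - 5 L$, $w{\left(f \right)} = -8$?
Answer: $-1567$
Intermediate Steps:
$H{\left(w{\left(-5 \right)} \right)} - 1603 = \left(-4 - -40\right) - 1603 = \left(-4 + 40\right) - 1603 = 36 - 1603 = -1567$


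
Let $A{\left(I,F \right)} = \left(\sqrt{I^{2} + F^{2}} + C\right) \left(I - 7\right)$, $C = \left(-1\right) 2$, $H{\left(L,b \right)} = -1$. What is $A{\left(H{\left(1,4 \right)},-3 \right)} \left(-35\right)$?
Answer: $-560 + 280 \sqrt{10} \approx 325.44$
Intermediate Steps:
$C = -2$
$A{\left(I,F \right)} = \left(-7 + I\right) \left(-2 + \sqrt{F^{2} + I^{2}}\right)$ ($A{\left(I,F \right)} = \left(\sqrt{I^{2} + F^{2}} - 2\right) \left(I - 7\right) = \left(\sqrt{F^{2} + I^{2}} - 2\right) \left(-7 + I\right) = \left(-2 + \sqrt{F^{2} + I^{2}}\right) \left(-7 + I\right) = \left(-7 + I\right) \left(-2 + \sqrt{F^{2} + I^{2}}\right)$)
$A{\left(H{\left(1,4 \right)},-3 \right)} \left(-35\right) = \left(14 - 7 \sqrt{\left(-3\right)^{2} + \left(-1\right)^{2}} - -2 - \sqrt{\left(-3\right)^{2} + \left(-1\right)^{2}}\right) \left(-35\right) = \left(14 - 7 \sqrt{9 + 1} + 2 - \sqrt{9 + 1}\right) \left(-35\right) = \left(14 - 7 \sqrt{10} + 2 - \sqrt{10}\right) \left(-35\right) = \left(16 - 8 \sqrt{10}\right) \left(-35\right) = -560 + 280 \sqrt{10}$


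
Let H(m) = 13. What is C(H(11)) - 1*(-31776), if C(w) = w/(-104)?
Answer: 254207/8 ≈ 31776.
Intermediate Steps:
C(w) = -w/104 (C(w) = w*(-1/104) = -w/104)
C(H(11)) - 1*(-31776) = -1/104*13 - 1*(-31776) = -⅛ + 31776 = 254207/8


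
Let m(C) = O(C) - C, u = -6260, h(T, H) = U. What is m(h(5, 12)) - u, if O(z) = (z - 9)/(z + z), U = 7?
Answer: 43770/7 ≈ 6252.9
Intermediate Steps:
h(T, H) = 7
O(z) = (-9 + z)/(2*z) (O(z) = (-9 + z)/((2*z)) = (-9 + z)*(1/(2*z)) = (-9 + z)/(2*z))
m(C) = -C + (-9 + C)/(2*C) (m(C) = (-9 + C)/(2*C) - C = -C + (-9 + C)/(2*C))
m(h(5, 12)) - u = (½ - 1*7 - 9/2/7) - 1*(-6260) = (½ - 7 - 9/2*⅐) + 6260 = (½ - 7 - 9/14) + 6260 = -50/7 + 6260 = 43770/7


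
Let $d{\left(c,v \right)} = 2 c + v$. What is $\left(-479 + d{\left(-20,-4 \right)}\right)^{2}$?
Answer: $273529$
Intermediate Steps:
$d{\left(c,v \right)} = v + 2 c$
$\left(-479 + d{\left(-20,-4 \right)}\right)^{2} = \left(-479 + \left(-4 + 2 \left(-20\right)\right)\right)^{2} = \left(-479 - 44\right)^{2} = \left(-523\right)^{2} = 273529$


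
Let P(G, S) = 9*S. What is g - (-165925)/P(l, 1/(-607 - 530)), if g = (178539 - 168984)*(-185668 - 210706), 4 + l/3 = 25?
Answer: -11424946285/3 ≈ -3.8083e+9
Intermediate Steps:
l = 63 (l = -12 + 3*25 = -12 + 75 = 63)
g = -3787353570 (g = 9555*(-396374) = -3787353570)
g - (-165925)/P(l, 1/(-607 - 530)) = -3787353570 - (-165925)/(9/(-607 - 530)) = -3787353570 - (-165925)/(9/(-1137)) = -3787353570 - (-165925)/(9*(-1/1137)) = -3787353570 - (-165925)/(-3/379) = -3787353570 - (-165925)*(-379)/3 = -3787353570 - 1*62885575/3 = -3787353570 - 62885575/3 = -11424946285/3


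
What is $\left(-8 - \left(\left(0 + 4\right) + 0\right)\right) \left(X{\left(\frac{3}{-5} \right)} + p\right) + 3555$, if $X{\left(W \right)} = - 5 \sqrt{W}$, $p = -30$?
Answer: $3915 + 12 i \sqrt{15} \approx 3915.0 + 46.476 i$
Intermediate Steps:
$\left(-8 - \left(\left(0 + 4\right) + 0\right)\right) \left(X{\left(\frac{3}{-5} \right)} + p\right) + 3555 = \left(-8 - \left(\left(0 + 4\right) + 0\right)\right) \left(- 5 \sqrt{\frac{3}{-5}} - 30\right) + 3555 = \left(-8 - \left(4 + 0\right)\right) \left(- 5 \sqrt{3 \left(- \frac{1}{5}\right)} - 30\right) + 3555 = \left(-8 - 4\right) \left(- 5 \sqrt{- \frac{3}{5}} - 30\right) + 3555 = \left(-8 - 4\right) \left(- 5 \frac{i \sqrt{15}}{5} - 30\right) + 3555 = - 12 \left(- i \sqrt{15} - 30\right) + 3555 = - 12 \left(-30 - i \sqrt{15}\right) + 3555 = \left(360 + 12 i \sqrt{15}\right) + 3555 = 3915 + 12 i \sqrt{15}$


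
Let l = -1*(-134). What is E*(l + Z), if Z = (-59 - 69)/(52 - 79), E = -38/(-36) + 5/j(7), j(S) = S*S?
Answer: 1912333/11907 ≈ 160.61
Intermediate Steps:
j(S) = S²
l = 134
E = 1021/882 (E = -38/(-36) + 5/(7²) = -38*(-1/36) + 5/49 = 19/18 + 5*(1/49) = 19/18 + 5/49 = 1021/882 ≈ 1.1576)
Z = 128/27 (Z = -128/(-27) = -128*(-1/27) = 128/27 ≈ 4.7407)
E*(l + Z) = 1021*(134 + 128/27)/882 = (1021/882)*(3746/27) = 1912333/11907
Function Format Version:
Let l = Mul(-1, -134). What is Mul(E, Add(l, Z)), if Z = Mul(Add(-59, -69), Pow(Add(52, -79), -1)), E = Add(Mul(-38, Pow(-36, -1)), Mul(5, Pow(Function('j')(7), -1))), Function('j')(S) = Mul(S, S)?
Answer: Rational(1912333, 11907) ≈ 160.61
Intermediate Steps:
Function('j')(S) = Pow(S, 2)
l = 134
E = Rational(1021, 882) (E = Add(Mul(-38, Pow(-36, -1)), Mul(5, Pow(Pow(7, 2), -1))) = Add(Mul(-38, Rational(-1, 36)), Mul(5, Pow(49, -1))) = Add(Rational(19, 18), Mul(5, Rational(1, 49))) = Add(Rational(19, 18), Rational(5, 49)) = Rational(1021, 882) ≈ 1.1576)
Z = Rational(128, 27) (Z = Mul(-128, Pow(-27, -1)) = Mul(-128, Rational(-1, 27)) = Rational(128, 27) ≈ 4.7407)
Mul(E, Add(l, Z)) = Mul(Rational(1021, 882), Add(134, Rational(128, 27))) = Mul(Rational(1021, 882), Rational(3746, 27)) = Rational(1912333, 11907)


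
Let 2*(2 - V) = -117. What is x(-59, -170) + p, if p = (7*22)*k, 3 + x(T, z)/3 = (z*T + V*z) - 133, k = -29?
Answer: -5639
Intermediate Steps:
V = 121/2 (V = 2 - ½*(-117) = 2 + 117/2 = 121/2 ≈ 60.500)
x(T, z) = -408 + 363*z/2 + 3*T*z (x(T, z) = -9 + 3*((z*T + 121*z/2) - 133) = -9 + 3*((T*z + 121*z/2) - 133) = -9 + 3*((121*z/2 + T*z) - 133) = -9 + 3*(-133 + 121*z/2 + T*z) = -9 + (-399 + 363*z/2 + 3*T*z) = -408 + 363*z/2 + 3*T*z)
p = -4466 (p = (7*22)*(-29) = 154*(-29) = -4466)
x(-59, -170) + p = (-408 + (363/2)*(-170) + 3*(-59)*(-170)) - 4466 = (-408 - 30855 + 30090) - 4466 = -1173 - 4466 = -5639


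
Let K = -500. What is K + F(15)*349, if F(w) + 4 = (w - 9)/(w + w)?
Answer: -9131/5 ≈ -1826.2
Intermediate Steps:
F(w) = -4 + (-9 + w)/(2*w) (F(w) = -4 + (w - 9)/(w + w) = -4 + (-9 + w)/((2*w)) = -4 + (-9 + w)*(1/(2*w)) = -4 + (-9 + w)/(2*w))
K + F(15)*349 = -500 + ((½)*(-9 - 7*15)/15)*349 = -500 + ((½)*(1/15)*(-9 - 105))*349 = -500 + ((½)*(1/15)*(-114))*349 = -500 - 19/5*349 = -500 - 6631/5 = -9131/5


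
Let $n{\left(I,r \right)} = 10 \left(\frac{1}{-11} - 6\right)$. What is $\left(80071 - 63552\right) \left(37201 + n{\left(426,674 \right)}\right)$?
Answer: $\frac{6748688779}{11} \approx 6.1352 \cdot 10^{8}$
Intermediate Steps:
$n{\left(I,r \right)} = - \frac{670}{11}$ ($n{\left(I,r \right)} = 10 \left(- \frac{1}{11} - 6\right) = 10 \left(- \frac{67}{11}\right) = - \frac{670}{11}$)
$\left(80071 - 63552\right) \left(37201 + n{\left(426,674 \right)}\right) = \left(80071 - 63552\right) \left(37201 - \frac{670}{11}\right) = 16519 \cdot \frac{408541}{11} = \frac{6748688779}{11}$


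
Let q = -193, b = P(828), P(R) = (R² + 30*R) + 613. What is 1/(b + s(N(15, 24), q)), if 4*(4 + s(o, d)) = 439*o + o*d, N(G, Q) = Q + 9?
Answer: 2/1426125 ≈ 1.4024e-6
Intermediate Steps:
N(G, Q) = 9 + Q
P(R) = 613 + R² + 30*R
b = 711037 (b = 613 + 828² + 30*828 = 613 + 685584 + 24840 = 711037)
s(o, d) = -4 + 439*o/4 + d*o/4 (s(o, d) = -4 + (439*o + o*d)/4 = -4 + (439*o + d*o)/4 = -4 + (439*o/4 + d*o/4) = -4 + 439*o/4 + d*o/4)
1/(b + s(N(15, 24), q)) = 1/(711037 + (-4 + 439*(9 + 24)/4 + (¼)*(-193)*(9 + 24))) = 1/(711037 + (-4 + (439/4)*33 + (¼)*(-193)*33)) = 1/(711037 + (-4 + 14487/4 - 6369/4)) = 1/(711037 + 4051/2) = 1/(1426125/2) = 2/1426125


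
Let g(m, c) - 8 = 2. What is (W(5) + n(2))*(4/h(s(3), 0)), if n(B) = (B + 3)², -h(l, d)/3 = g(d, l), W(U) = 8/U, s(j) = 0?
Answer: -266/75 ≈ -3.5467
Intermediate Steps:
g(m, c) = 10 (g(m, c) = 8 + 2 = 10)
h(l, d) = -30 (h(l, d) = -3*10 = -30)
n(B) = (3 + B)²
(W(5) + n(2))*(4/h(s(3), 0)) = (8/5 + (3 + 2)²)*(4/(-30)) = (8*(⅕) + 5²)*(4*(-1/30)) = (8/5 + 25)*(-2/15) = (133/5)*(-2/15) = -266/75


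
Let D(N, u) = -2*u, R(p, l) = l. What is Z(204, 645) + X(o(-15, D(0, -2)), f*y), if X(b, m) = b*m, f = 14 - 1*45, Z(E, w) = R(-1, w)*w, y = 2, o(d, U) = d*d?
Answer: 402075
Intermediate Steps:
o(d, U) = d**2
Z(E, w) = w**2 (Z(E, w) = w*w = w**2)
f = -31 (f = 14 - 45 = -31)
Z(204, 645) + X(o(-15, D(0, -2)), f*y) = 645**2 + (-15)**2*(-31*2) = 416025 + 225*(-62) = 416025 - 13950 = 402075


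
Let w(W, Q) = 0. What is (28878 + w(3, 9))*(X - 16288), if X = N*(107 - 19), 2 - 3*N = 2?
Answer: -470364864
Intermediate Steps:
N = 0 (N = ⅔ - ⅓*2 = ⅔ - ⅔ = 0)
X = 0 (X = 0*(107 - 19) = 0*88 = 0)
(28878 + w(3, 9))*(X - 16288) = (28878 + 0)*(0 - 16288) = 28878*(-16288) = -470364864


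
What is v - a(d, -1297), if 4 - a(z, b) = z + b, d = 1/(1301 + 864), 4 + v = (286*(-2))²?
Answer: 705528036/2165 ≈ 3.2588e+5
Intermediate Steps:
v = 327180 (v = -4 + (286*(-2))² = -4 + (-572)² = -4 + 327184 = 327180)
d = 1/2165 ≈ 0.00046189
a(z, b) = 4 - b - z (a(z, b) = 4 - (z + b) = 4 - (b + z) = 4 + (-b - z) = 4 - b - z)
v - a(d, -1297) = 327180 - (4 - 1*(-1297) - 1*1/2165) = 327180 - (4 + 1297 - 1/2165) = 327180 - 1*2816664/2165 = 327180 - 2816664/2165 = 705528036/2165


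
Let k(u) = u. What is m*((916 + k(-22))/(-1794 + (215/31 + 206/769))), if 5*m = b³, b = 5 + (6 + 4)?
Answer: -2877128910/8519089 ≈ -337.73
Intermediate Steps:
b = 15 (b = 5 + 10 = 15)
m = 675 (m = (⅕)*15³ = (⅕)*3375 = 675)
m*((916 + k(-22))/(-1794 + (215/31 + 206/769))) = 675*((916 - 22)/(-1794 + (215/31 + 206/769))) = 675*(894/(-1794 + (215*(1/31) + 206*(1/769)))) = 675*(894/(-1794 + (215/31 + 206/769))) = 675*(894/(-1794 + 171721/23839)) = 675*(894/(-42595445/23839)) = 675*(894*(-23839/42595445)) = 675*(-21312066/42595445) = -2877128910/8519089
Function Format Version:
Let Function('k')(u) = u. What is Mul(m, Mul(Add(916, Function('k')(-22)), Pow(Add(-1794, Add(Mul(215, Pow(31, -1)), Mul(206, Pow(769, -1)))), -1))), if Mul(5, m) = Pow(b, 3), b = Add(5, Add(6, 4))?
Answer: Rational(-2877128910, 8519089) ≈ -337.73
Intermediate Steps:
b = 15 (b = Add(5, 10) = 15)
m = 675 (m = Mul(Rational(1, 5), Pow(15, 3)) = Mul(Rational(1, 5), 3375) = 675)
Mul(m, Mul(Add(916, Function('k')(-22)), Pow(Add(-1794, Add(Mul(215, Pow(31, -1)), Mul(206, Pow(769, -1)))), -1))) = Mul(675, Mul(Add(916, -22), Pow(Add(-1794, Add(Mul(215, Pow(31, -1)), Mul(206, Pow(769, -1)))), -1))) = Mul(675, Mul(894, Pow(Add(-1794, Add(Mul(215, Rational(1, 31)), Mul(206, Rational(1, 769)))), -1))) = Mul(675, Mul(894, Pow(Add(-1794, Add(Rational(215, 31), Rational(206, 769))), -1))) = Mul(675, Mul(894, Pow(Add(-1794, Rational(171721, 23839)), -1))) = Mul(675, Mul(894, Pow(Rational(-42595445, 23839), -1))) = Mul(675, Mul(894, Rational(-23839, 42595445))) = Mul(675, Rational(-21312066, 42595445)) = Rational(-2877128910, 8519089)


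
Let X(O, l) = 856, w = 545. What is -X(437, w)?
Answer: -856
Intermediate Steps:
-X(437, w) = -1*856 = -856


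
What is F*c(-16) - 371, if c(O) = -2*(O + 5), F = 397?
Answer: 8363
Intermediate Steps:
c(O) = -10 - 2*O (c(O) = -2*(5 + O) = -10 - 2*O)
F*c(-16) - 371 = 397*(-10 - 2*(-16)) - 371 = 397*(-10 + 32) - 371 = 397*22 - 371 = 8734 - 371 = 8363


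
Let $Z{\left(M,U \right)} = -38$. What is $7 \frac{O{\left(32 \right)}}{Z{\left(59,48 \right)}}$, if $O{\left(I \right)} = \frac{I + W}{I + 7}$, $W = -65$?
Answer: $\frac{77}{494} \approx 0.15587$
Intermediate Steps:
$O{\left(I \right)} = \frac{-65 + I}{7 + I}$ ($O{\left(I \right)} = \frac{I - 65}{I + 7} = \frac{-65 + I}{7 + I}$)
$7 \frac{O{\left(32 \right)}}{Z{\left(59,48 \right)}} = 7 \frac{\frac{1}{7 + 32} \left(-65 + 32\right)}{-38} = 7 \cdot \frac{1}{39} \left(-33\right) \left(- \frac{1}{38}\right) = 7 \left(\left(- \frac{11}{13}\right) \left(- \frac{1}{38}\right)\right) = 7 \cdot \frac{11}{494} = \frac{77}{494}$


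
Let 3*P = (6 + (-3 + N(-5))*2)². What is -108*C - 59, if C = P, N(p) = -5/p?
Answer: -203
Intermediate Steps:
P = 4/3 (P = (6 + (-3 - 5/(-5))*2)²/3 = (6 + (-3 - 5*(-⅕))*2)²/3 = (6 + (-3 + 1)*2)²/3 = (6 - 2*2)²/3 = (6 - 4)²/3 = (⅓)*2² = (⅓)*4 = 4/3 ≈ 1.3333)
C = 4/3 ≈ 1.3333
-108*C - 59 = -108*4/3 - 59 = -144 - 59 = -203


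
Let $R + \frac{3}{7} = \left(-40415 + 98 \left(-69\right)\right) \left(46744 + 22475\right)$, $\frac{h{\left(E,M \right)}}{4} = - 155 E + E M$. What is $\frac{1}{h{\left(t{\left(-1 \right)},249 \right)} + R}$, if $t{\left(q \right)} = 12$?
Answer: $- \frac{7}{22858781760} \approx -3.0623 \cdot 10^{-10}$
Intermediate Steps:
$h{\left(E,M \right)} = - 620 E + 4 E M$ ($h{\left(E,M \right)} = 4 \left(- 155 E + E M\right) = - 620 E + 4 E M$)
$R = - \frac{22858813344}{7}$ ($R = - \frac{3}{7} + \left(-40415 + 98 \left(-69\right)\right) \left(46744 + 22475\right) = - \frac{3}{7} + \left(-40415 - 6762\right) 69219 = - \frac{3}{7} - 3265544763 = - \frac{22858813344}{7} \approx -3.2655 \cdot 10^{9}$)
$\frac{1}{h{\left(t{\left(-1 \right)},249 \right)} + R} = \frac{1}{4 \cdot 12 \left(-155 + 249\right) - \frac{22858813344}{7}} = \frac{1}{4 \cdot 12 \cdot 94 - \frac{22858813344}{7}} = \frac{1}{4512 - \frac{22858813344}{7}} = \frac{1}{- \frac{22858781760}{7}} = - \frac{7}{22858781760}$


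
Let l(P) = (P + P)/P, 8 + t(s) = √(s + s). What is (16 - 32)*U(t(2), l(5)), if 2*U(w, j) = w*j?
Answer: 96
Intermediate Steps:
t(s) = -8 + √2*√s (t(s) = -8 + √(s + s) = -8 + √(2*s) = -8 + √2*√s)
l(P) = 2 (l(P) = (2*P)/P = 2)
U(w, j) = j*w/2 (U(w, j) = (w*j)/2 = (j*w)/2 = j*w/2)
(16 - 32)*U(t(2), l(5)) = (16 - 32)*((½)*2*(-8 + √2*√2)) = -8*2*(-8 + 2) = -8*2*(-6) = -16*(-6) = 96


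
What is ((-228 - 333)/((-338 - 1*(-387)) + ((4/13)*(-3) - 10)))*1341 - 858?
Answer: -103077/5 ≈ -20615.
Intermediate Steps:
((-228 - 333)/((-338 - 1*(-387)) + ((4/13)*(-3) - 10)))*1341 - 858 = -561/((-338 + 387) + ((4*(1/13))*(-3) - 10))*1341 - 858 = -561/(49 + ((4/13)*(-3) - 10))*1341 - 858 = -561/(49 + (-12/13 - 10))*1341 - 858 = -561/(49 - 142/13)*1341 - 858 = -561/495/13*1341 - 858 = -561*13/495*1341 - 858 = -221/15*1341 - 858 = -98787/5 - 858 = -103077/5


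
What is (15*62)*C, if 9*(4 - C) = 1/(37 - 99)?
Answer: 11165/3 ≈ 3721.7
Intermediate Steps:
C = 2233/558 (C = 4 - 1/(9*(37 - 99)) = 4 - ⅑/(-62) = 4 - ⅑*(-1/62) = 4 + 1/558 = 2233/558 ≈ 4.0018)
(15*62)*C = (15*62)*(2233/558) = 930*(2233/558) = 11165/3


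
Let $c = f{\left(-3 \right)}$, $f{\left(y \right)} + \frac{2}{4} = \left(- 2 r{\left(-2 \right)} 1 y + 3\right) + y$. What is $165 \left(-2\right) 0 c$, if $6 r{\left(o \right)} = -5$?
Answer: $0$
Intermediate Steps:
$r{\left(o \right)} = - \frac{5}{6}$ ($r{\left(o \right)} = \frac{1}{6} \left(-5\right) = - \frac{5}{6}$)
$f{\left(y \right)} = \frac{5}{2} + \frac{8 y}{3}$ ($f{\left(y \right)} = - \frac{1}{2} + \left(\left(\left(-2\right) \left(- \frac{5}{6}\right) 1 y + 3\right) + y\right) = - \frac{1}{2} + \left(\left(\frac{5 y}{3} + 3\right) + y\right) = - \frac{1}{2} + \left(\left(3 + \frac{5 y}{3}\right) + y\right) = - \frac{1}{2} + \left(3 + \frac{8 y}{3}\right) = \frac{5}{2} + \frac{8 y}{3}$)
$c = - \frac{11}{2}$ ($c = \frac{5}{2} + \frac{8}{3} \left(-3\right) = \frac{5}{2} - 8 = - \frac{11}{2} \approx -5.5$)
$165 \left(-2\right) 0 c = 165 \left(-2\right) 0 \left(- \frac{11}{2}\right) = 165 \cdot 0 \left(- \frac{11}{2}\right) = 165 \cdot 0 = 0$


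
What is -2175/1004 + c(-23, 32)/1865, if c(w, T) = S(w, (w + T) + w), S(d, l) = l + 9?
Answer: -812279/374492 ≈ -2.1690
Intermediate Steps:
S(d, l) = 9 + l
c(w, T) = 9 + T + 2*w (c(w, T) = 9 + ((w + T) + w) = 9 + ((T + w) + w) = 9 + (T + 2*w) = 9 + T + 2*w)
-2175/1004 + c(-23, 32)/1865 = -2175/1004 + (9 + 32 + 2*(-23))/1865 = -2175*1/1004 + (9 + 32 - 46)*(1/1865) = -2175/1004 - 5*1/1865 = -2175/1004 - 1/373 = -812279/374492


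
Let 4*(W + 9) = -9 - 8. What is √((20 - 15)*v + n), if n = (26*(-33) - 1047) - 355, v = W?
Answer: I*√9305/2 ≈ 48.231*I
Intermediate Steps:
W = -53/4 (W = -9 + (-9 - 8)/4 = -9 + (¼)*(-17) = -9 - 17/4 = -53/4 ≈ -13.250)
v = -53/4 ≈ -13.250
n = -2260 (n = (-858 - 1047) - 355 = -1905 - 355 = -2260)
√((20 - 15)*v + n) = √((20 - 15)*(-53/4) - 2260) = √(5*(-53/4) - 2260) = √(-265/4 - 2260) = √(-9305/4) = I*√9305/2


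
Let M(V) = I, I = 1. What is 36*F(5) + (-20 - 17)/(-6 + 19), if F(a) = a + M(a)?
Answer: 2771/13 ≈ 213.15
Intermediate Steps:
M(V) = 1
F(a) = 1 + a (F(a) = a + 1 = 1 + a)
36*F(5) + (-20 - 17)/(-6 + 19) = 36*(1 + 5) + (-20 - 17)/(-6 + 19) = 36*6 - 37/13 = 216 - 37*1/13 = 216 - 37/13 = 2771/13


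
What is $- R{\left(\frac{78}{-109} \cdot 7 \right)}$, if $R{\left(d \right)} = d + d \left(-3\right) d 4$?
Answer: $\frac{3636906}{11881} \approx 306.11$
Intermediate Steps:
$R{\left(d \right)} = d - 12 d^{2}$ ($R{\left(d \right)} = d + - 3 d d 4 = d + - 3 d^{2} \cdot 4 = d - 12 d^{2}$)
$- R{\left(\frac{78}{-109} \cdot 7 \right)} = - \frac{78}{-109} \cdot 7 \left(1 - 12 \frac{78}{-109} \cdot 7\right) = - 78 \left(- \frac{1}{109}\right) 7 \left(1 - 12 \cdot 78 \left(- \frac{1}{109}\right) 7\right) = - \left(- \frac{78}{109}\right) 7 \left(1 - 12 \left(\left(- \frac{78}{109}\right) 7\right)\right) = - \frac{\left(-546\right) \left(1 - - \frac{6552}{109}\right)}{109} = - \frac{\left(-546\right) \left(1 + \frac{6552}{109}\right)}{109} = - \frac{\left(-546\right) 6661}{109 \cdot 109} = \left(-1\right) \left(- \frac{3636906}{11881}\right) = \frac{3636906}{11881}$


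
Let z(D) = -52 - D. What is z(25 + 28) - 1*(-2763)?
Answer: 2658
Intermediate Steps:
z(25 + 28) - 1*(-2763) = (-52 - (25 + 28)) - 1*(-2763) = (-52 - 1*53) + 2763 = (-52 - 53) + 2763 = -105 + 2763 = 2658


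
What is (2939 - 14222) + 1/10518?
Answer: -118674593/10518 ≈ -11283.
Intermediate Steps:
(2939 - 14222) + 1/10518 = -11283 + 1/10518 = -118674593/10518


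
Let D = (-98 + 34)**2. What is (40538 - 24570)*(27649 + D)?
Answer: 506904160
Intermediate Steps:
D = 4096 (D = (-64)**2 = 4096)
(40538 - 24570)*(27649 + D) = (40538 - 24570)*(27649 + 4096) = 15968*31745 = 506904160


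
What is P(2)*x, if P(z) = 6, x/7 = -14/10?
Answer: -294/5 ≈ -58.800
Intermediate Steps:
x = -49/5 (x = 7*(-14/10) = 7*(-14*⅒) = 7*(-7/5) = -49/5 ≈ -9.8000)
P(2)*x = 6*(-49/5) = -294/5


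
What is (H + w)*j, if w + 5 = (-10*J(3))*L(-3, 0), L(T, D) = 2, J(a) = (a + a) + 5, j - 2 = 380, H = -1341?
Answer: -598212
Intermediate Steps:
j = 382 (j = 2 + 380 = 382)
J(a) = 5 + 2*a (J(a) = 2*a + 5 = 5 + 2*a)
w = -225 (w = -5 - 10*(5 + 2*3)*2 = -5 - 10*(5 + 6)*2 = -5 - 10*11*2 = -5 - 110*2 = -5 - 220 = -225)
(H + w)*j = (-1341 - 225)*382 = -1566*382 = -598212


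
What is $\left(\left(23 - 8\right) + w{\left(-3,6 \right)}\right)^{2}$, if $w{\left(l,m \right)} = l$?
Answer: $144$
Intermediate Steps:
$\left(\left(23 - 8\right) + w{\left(-3,6 \right)}\right)^{2} = \left(\left(23 - 8\right) - 3\right)^{2} = \left(15 - 3\right)^{2} = 12^{2} = 144$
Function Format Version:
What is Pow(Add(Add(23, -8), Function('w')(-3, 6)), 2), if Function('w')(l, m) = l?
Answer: 144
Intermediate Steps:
Pow(Add(Add(23, -8), Function('w')(-3, 6)), 2) = Pow(Add(Add(23, -8), -3), 2) = Pow(Add(15, -3), 2) = Pow(12, 2) = 144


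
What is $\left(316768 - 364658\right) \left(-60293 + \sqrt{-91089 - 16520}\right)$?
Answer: $2887431770 - 47890 i \sqrt{107609} \approx 2.8874 \cdot 10^{9} - 1.571 \cdot 10^{7} i$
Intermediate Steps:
$\left(316768 - 364658\right) \left(-60293 + \sqrt{-91089 - 16520}\right) = - 47890 \left(-60293 + \sqrt{-107609}\right) = - 47890 \left(-60293 + i \sqrt{107609}\right) = 2887431770 - 47890 i \sqrt{107609}$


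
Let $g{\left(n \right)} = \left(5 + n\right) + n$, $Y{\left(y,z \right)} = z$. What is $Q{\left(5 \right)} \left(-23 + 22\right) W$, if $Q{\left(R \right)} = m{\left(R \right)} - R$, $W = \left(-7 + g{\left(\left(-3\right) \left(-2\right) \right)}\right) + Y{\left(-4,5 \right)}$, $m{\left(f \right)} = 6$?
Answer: $-15$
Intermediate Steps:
$g{\left(n \right)} = 5 + 2 n$
$W = 15$ ($W = \left(-7 + \left(5 + 2 \left(\left(-3\right) \left(-2\right)\right)\right)\right) + 5 = \left(-7 + \left(5 + 2 \cdot 6\right)\right) + 5 = \left(-7 + \left(5 + 12\right)\right) + 5 = \left(-7 + 17\right) + 5 = 10 + 5 = 15$)
$Q{\left(R \right)} = 6 - R$
$Q{\left(5 \right)} \left(-23 + 22\right) W = \left(6 - 5\right) \left(-23 + 22\right) 15 = \left(6 - 5\right) \left(-1\right) 15 = 1 \left(-1\right) 15 = \left(-1\right) 15 = -15$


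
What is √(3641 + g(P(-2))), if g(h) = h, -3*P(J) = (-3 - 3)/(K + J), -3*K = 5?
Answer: √440495/11 ≈ 60.336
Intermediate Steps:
K = -5/3 (K = -⅓*5 = -5/3 ≈ -1.6667)
P(J) = 2/(-5/3 + J) (P(J) = -(-3 - 3)/(3*(-5/3 + J)) = -(-2)/(-5/3 + J) = 2/(-5/3 + J))
√(3641 + g(P(-2))) = √(3641 + 6/(-5 + 3*(-2))) = √(3641 + 6/(-5 - 6)) = √(3641 + 6/(-11)) = √(3641 + 6*(-1/11)) = √(3641 - 6/11) = √(40045/11) = √440495/11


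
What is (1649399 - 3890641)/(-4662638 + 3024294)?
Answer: 1120621/819172 ≈ 1.3680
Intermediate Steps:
(1649399 - 3890641)/(-4662638 + 3024294) = -2241242/(-1638344) = -2241242*(-1/1638344) = 1120621/819172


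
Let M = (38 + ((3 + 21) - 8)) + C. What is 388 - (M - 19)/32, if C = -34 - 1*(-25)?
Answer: 6195/16 ≈ 387.19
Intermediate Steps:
C = -9 (C = -34 + 25 = -9)
M = 45 (M = (38 + ((3 + 21) - 8)) - 9 = (38 + (24 - 8)) - 9 = (38 + 16) - 9 = 54 - 9 = 45)
388 - (M - 19)/32 = 388 - (45 - 19)/32 = 388 - 26/32 = 388 - 1*13/16 = 388 - 13/16 = 6195/16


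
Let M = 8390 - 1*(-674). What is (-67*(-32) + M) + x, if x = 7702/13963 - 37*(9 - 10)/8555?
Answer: 1338900842961/119453465 ≈ 11209.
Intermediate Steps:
M = 9064 (M = 8390 + 674 = 9064)
x = 66407241/119453465 (x = 7702*(1/13963) - 37*(-1)*(1/8555) = 7702/13963 + 37*(1/8555) = 7702/13963 + 37/8555 = 66407241/119453465 ≈ 0.55593)
(-67*(-32) + M) + x = (-67*(-32) + 9064) + 66407241/119453465 = (2144 + 9064) + 66407241/119453465 = 11208 + 66407241/119453465 = 1338900842961/119453465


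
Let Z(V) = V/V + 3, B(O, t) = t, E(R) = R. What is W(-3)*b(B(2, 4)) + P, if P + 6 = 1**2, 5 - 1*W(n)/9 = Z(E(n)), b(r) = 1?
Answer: 4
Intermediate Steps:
Z(V) = 4 (Z(V) = 1 + 3 = 4)
W(n) = 9 (W(n) = 45 - 9*4 = 45 - 36 = 9)
P = -5 (P = -6 + 1**2 = -6 + 1 = -5)
W(-3)*b(B(2, 4)) + P = 9*1 - 5 = 9 - 5 = 4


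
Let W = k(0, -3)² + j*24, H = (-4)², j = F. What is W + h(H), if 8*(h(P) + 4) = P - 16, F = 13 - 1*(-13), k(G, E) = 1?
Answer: 621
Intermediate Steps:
F = 26 (F = 13 + 13 = 26)
j = 26
H = 16
h(P) = -6 + P/8 (h(P) = -4 + (P - 16)/8 = -4 + (-16 + P)/8 = -4 + (-2 + P/8) = -6 + P/8)
W = 625 (W = 1² + 26*24 = 1 + 624 = 625)
W + h(H) = 625 + (-6 + (⅛)*16) = 625 + (-6 + 2) = 625 - 4 = 621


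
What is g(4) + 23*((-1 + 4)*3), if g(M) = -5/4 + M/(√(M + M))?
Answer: 823/4 + √2 ≈ 207.16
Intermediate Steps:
g(M) = -5/4 + √2*√M/2 (g(M) = -5*¼ + M/(√(2*M)) = -5/4 + M/((√2*√M)) = -5/4 + M*(√2/(2*√M)) = -5/4 + √2*√M/2)
g(4) + 23*((-1 + 4)*3) = (-5/4 + √2*√4/2) + 23*((-1 + 4)*3) = (-5/4 + (½)*√2*2) + 23*(3*3) = (-5/4 + √2) + 23*9 = (-5/4 + √2) + 207 = 823/4 + √2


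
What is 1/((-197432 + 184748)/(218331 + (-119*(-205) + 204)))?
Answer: -121465/6342 ≈ -19.152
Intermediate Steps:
1/((-197432 + 184748)/(218331 + (-119*(-205) + 204))) = 1/(-12684/(218331 + (24395 + 204))) = 1/(-12684/(218331 + 24599)) = 1/(-12684/242930) = 1/(-12684*1/242930) = 1/(-6342/121465) = -121465/6342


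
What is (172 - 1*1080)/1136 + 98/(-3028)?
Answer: -178797/214988 ≈ -0.83166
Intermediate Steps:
(172 - 1*1080)/1136 + 98/(-3028) = (172 - 1080)*(1/1136) + 98*(-1/3028) = -908*1/1136 - 49/1514 = -227/284 - 49/1514 = -178797/214988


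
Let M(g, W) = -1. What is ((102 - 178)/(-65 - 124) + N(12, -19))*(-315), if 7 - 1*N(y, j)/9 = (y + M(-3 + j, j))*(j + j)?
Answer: -3615005/3 ≈ -1.2050e+6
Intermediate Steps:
N(y, j) = 63 - 18*j*(-1 + y) (N(y, j) = 63 - 9*(y - 1)*(j + j) = 63 - 9*(-1 + y)*2*j = 63 - 18*j*(-1 + y))
((102 - 178)/(-65 - 124) + N(12, -19))*(-315) = ((102 - 178)/(-65 - 124) + (63 + 18*(-19) - 18*(-19)*12))*(-315) = (-76/(-189) + (63 - 342 + 4104))*(-315) = (-76*(-1/189) + 3825)*(-315) = (76/189 + 3825)*(-315) = (723001/189)*(-315) = -3615005/3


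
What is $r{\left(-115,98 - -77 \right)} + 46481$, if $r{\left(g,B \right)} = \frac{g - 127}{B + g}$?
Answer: $\frac{1394309}{30} \approx 46477.0$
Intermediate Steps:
$r{\left(g,B \right)} = \frac{-127 + g}{B + g}$
$r{\left(-115,98 - -77 \right)} + 46481 = \frac{-127 - 115}{\left(98 - -77\right) - 115} + 46481 = \frac{1}{\left(98 + 77\right) - 115} \left(-242\right) + 46481 = \frac{1}{175 - 115} \left(-242\right) + 46481 = \frac{1}{60} \left(-242\right) + 46481 = - \frac{121}{30} + 46481 = \frac{1394309}{30}$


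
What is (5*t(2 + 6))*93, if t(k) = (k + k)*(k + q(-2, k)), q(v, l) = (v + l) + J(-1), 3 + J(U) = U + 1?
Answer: 81840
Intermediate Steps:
J(U) = -2 + U (J(U) = -3 + (U + 1) = -3 + (1 + U) = -2 + U)
q(v, l) = -3 + l + v (q(v, l) = (v + l) + (-2 - 1) = (l + v) - 3 = -3 + l + v)
t(k) = 2*k*(-5 + 2*k) (t(k) = (k + k)*(k + (-3 + k - 2)) = (2*k)*(k + (-5 + k)) = (2*k)*(-5 + 2*k) = 2*k*(-5 + 2*k))
(5*t(2 + 6))*93 = (5*(2*(2 + 6)*(-5 + 2*(2 + 6))))*93 = (5*(2*8*(-5 + 2*8)))*93 = (5*(2*8*(-5 + 16)))*93 = (5*(2*8*11))*93 = (5*176)*93 = 880*93 = 81840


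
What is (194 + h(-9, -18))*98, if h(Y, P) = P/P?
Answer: 19110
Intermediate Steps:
h(Y, P) = 1
(194 + h(-9, -18))*98 = (194 + 1)*98 = 195*98 = 19110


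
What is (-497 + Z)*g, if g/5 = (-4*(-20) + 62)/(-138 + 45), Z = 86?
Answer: 97270/31 ≈ 3137.7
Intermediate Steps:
g = -710/93 (g = 5*((-4*(-20) + 62)/(-138 + 45)) = 5*((80 + 62)/(-93)) = 5*(142*(-1/93)) = 5*(-142/93) = -710/93 ≈ -7.6344)
(-497 + Z)*g = (-497 + 86)*(-710/93) = -411*(-710/93) = 97270/31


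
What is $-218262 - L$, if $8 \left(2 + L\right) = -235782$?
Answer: $- \frac{755149}{4} \approx -1.8879 \cdot 10^{5}$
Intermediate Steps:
$L = - \frac{117899}{4}$ ($L = -2 + \frac{1}{8} \left(-235782\right) = -2 - \frac{117891}{4} = - \frac{117899}{4} \approx -29475.0$)
$-218262 - L = -218262 - - \frac{117899}{4} = -218262 + \frac{117899}{4} = - \frac{755149}{4}$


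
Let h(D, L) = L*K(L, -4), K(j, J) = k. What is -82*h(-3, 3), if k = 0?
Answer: 0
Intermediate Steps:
K(j, J) = 0
h(D, L) = 0 (h(D, L) = L*0 = 0)
-82*h(-3, 3) = -82*0 = 0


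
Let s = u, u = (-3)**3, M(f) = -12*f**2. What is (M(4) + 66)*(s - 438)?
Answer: 58590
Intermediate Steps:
u = -27
s = -27
(M(4) + 66)*(s - 438) = (-12*4**2 + 66)*(-27 - 438) = (-12*16 + 66)*(-465) = (-192 + 66)*(-465) = -126*(-465) = 58590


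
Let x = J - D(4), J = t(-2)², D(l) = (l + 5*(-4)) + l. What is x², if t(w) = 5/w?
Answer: 5329/16 ≈ 333.06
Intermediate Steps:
D(l) = -20 + 2*l (D(l) = (l - 20) + l = (-20 + l) + l = -20 + 2*l)
J = 25/4 (J = (5/(-2))² = (5*(-½))² = (-5/2)² = 25/4 ≈ 6.2500)
x = 73/4 (x = 25/4 - (-20 + 2*4) = 25/4 - (-20 + 8) = 25/4 - 1*(-12) = 25/4 + 12 = 73/4 ≈ 18.250)
x² = (73/4)² = 5329/16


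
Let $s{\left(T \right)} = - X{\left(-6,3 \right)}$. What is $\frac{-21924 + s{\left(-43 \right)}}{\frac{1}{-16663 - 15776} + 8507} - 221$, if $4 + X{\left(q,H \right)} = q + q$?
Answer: $- \frac{15424379506}{68989643} \approx -223.58$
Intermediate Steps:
$X{\left(q,H \right)} = -4 + 2 q$ ($X{\left(q,H \right)} = -4 + \left(q + q\right) = -4 + 2 q$)
$s{\left(T \right)} = 16$ ($s{\left(T \right)} = - (-4 + 2 \left(-6\right)) = - (-4 - 12) = \left(-1\right) \left(-16\right) = 16$)
$\frac{-21924 + s{\left(-43 \right)}}{\frac{1}{-16663 - 15776} + 8507} - 221 = \frac{-21924 + 16}{\frac{1}{-16663 - 15776} + 8507} - 221 = - \frac{21908}{\frac{1}{-32439} + 8507} - 221 = - \frac{21908}{- \frac{1}{32439} + 8507} - 221 = - \frac{21908}{\frac{275958572}{32439}} - 221 = \left(-21908\right) \frac{32439}{275958572} - 221 = - \frac{177668403}{68989643} - 221 = - \frac{15424379506}{68989643}$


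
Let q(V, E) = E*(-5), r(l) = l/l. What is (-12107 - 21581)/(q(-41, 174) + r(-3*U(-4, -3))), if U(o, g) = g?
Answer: 33688/869 ≈ 38.766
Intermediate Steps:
r(l) = 1
q(V, E) = -5*E
(-12107 - 21581)/(q(-41, 174) + r(-3*U(-4, -3))) = (-12107 - 21581)/(-5*174 + 1) = -33688/(-870 + 1) = -33688/(-869) = -33688*(-1/869) = 33688/869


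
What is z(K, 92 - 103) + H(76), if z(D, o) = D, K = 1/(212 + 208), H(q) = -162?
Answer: -68039/420 ≈ -162.00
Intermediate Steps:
K = 1/420 ≈ 0.0023810
z(K, 92 - 103) + H(76) = 1/420 - 162 = -68039/420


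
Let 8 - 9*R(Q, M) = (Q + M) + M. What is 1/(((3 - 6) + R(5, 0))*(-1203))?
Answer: 1/3208 ≈ 0.00031172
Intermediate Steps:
R(Q, M) = 8/9 - 2*M/9 - Q/9 (R(Q, M) = 8/9 - ((Q + M) + M)/9 = 8/9 - ((M + Q) + M)/9 = 8/9 - (Q + 2*M)/9 = 8/9 + (-2*M/9 - Q/9) = 8/9 - 2*M/9 - Q/9)
1/(((3 - 6) + R(5, 0))*(-1203)) = 1/(((3 - 6) + (8/9 - 2/9*0 - ⅑*5))*(-1203)) = 1/((-3 + (8/9 + 0 - 5/9))*(-1203)) = 1/((-3 + ⅓)*(-1203)) = 1/(-8/3*(-1203)) = 1/3208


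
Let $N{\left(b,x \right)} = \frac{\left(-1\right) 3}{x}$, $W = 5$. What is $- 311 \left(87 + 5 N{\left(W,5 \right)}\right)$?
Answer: $-26124$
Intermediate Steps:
$N{\left(b,x \right)} = - \frac{3}{x}$
$- 311 \left(87 + 5 N{\left(W,5 \right)}\right) = - 311 \left(87 + 5 \left(- \frac{3}{5}\right)\right) = - 311 \left(87 - 3\right) = \left(-311\right) 84 = -26124$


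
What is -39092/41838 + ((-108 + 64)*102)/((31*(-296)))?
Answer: -10683703/23994093 ≈ -0.44526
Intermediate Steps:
-39092/41838 + ((-108 + 64)*102)/((31*(-296))) = -39092*1/41838 - 44*102/(-9176) = -19546/20919 - 4488*(-1/9176) = -19546/20919 + 561/1147 = -10683703/23994093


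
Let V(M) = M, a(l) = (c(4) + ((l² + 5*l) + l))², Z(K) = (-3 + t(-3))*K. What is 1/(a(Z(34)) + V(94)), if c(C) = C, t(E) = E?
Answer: 1/1631836910 ≈ 6.1281e-10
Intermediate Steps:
Z(K) = -6*K (Z(K) = (-3 - 3)*K = -6*K)
a(l) = (4 + l² + 6*l)² (a(l) = (4 + ((l² + 5*l) + l))² = (4 + (l² + 6*l))² = (4 + l² + 6*l)²)
1/(a(Z(34)) + V(94)) = 1/((4 + (-6*34)² + 6*(-6*34))² + 94) = 1/((4 + (-204)² + 6*(-204))² + 94) = 1/((4 + 41616 - 1224)² + 94) = 1/(40396² + 94) = 1/(1631836816 + 94) = 1/1631836910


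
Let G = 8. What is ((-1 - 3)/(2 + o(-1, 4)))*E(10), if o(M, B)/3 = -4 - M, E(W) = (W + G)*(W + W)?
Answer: 1440/7 ≈ 205.71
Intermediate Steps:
E(W) = 2*W*(8 + W) (E(W) = (W + 8)*(W + W) = (8 + W)*(2*W) = 2*W*(8 + W))
o(M, B) = -12 - 3*M (o(M, B) = 3*(-4 - M) = -12 - 3*M)
((-1 - 3)/(2 + o(-1, 4)))*E(10) = ((-1 - 3)/(2 + (-12 - 3*(-1))))*(2*10*(8 + 10)) = (-4/(2 + (-12 + 3)))*(2*10*18) = -4/(2 - 9)*360 = -4/(-7)*360 = -4*(-⅐)*360 = (4/7)*360 = 1440/7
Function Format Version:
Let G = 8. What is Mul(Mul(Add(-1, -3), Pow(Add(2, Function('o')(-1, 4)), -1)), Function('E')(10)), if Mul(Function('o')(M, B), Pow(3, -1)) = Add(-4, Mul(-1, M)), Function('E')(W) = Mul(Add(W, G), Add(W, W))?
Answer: Rational(1440, 7) ≈ 205.71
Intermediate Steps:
Function('E')(W) = Mul(2, W, Add(8, W)) (Function('E')(W) = Mul(Add(W, 8), Add(W, W)) = Mul(Add(8, W), Mul(2, W)) = Mul(2, W, Add(8, W)))
Function('o')(M, B) = Add(-12, Mul(-3, M)) (Function('o')(M, B) = Mul(3, Add(-4, Mul(-1, M))) = Add(-12, Mul(-3, M)))
Mul(Mul(Add(-1, -3), Pow(Add(2, Function('o')(-1, 4)), -1)), Function('E')(10)) = Mul(Mul(Add(-1, -3), Pow(Add(2, Add(-12, Mul(-3, -1))), -1)), Mul(2, 10, Add(8, 10))) = Mul(Mul(-4, Pow(Add(2, Add(-12, 3)), -1)), Mul(2, 10, 18)) = Mul(Mul(-4, Pow(Add(2, -9), -1)), 360) = Mul(Mul(-4, Pow(-7, -1)), 360) = Mul(Mul(-4, Rational(-1, 7)), 360) = Mul(Rational(4, 7), 360) = Rational(1440, 7)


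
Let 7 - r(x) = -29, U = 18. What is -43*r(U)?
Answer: -1548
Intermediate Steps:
r(x) = 36 (r(x) = 7 - 1*(-29) = 7 + 29 = 36)
-43*r(U) = -43*36 = -1548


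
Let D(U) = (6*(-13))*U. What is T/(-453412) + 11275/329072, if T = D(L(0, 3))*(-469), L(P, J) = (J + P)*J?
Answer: -25807696709/37301298416 ≈ -0.69187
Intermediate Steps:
L(P, J) = J*(J + P)
D(U) = -78*U
T = 329238 (T = -234*(3 + 0)*(-469) = -234*3*(-469) = -78*9*(-469) = -702*(-469) = 329238)
T/(-453412) + 11275/329072 = 329238/(-453412) + 11275/329072 = 329238*(-1/453412) + 11275*(1/329072) = -164619/226706 + 11275/329072 = -25807696709/37301298416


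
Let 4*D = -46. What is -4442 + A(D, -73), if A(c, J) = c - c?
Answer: -4442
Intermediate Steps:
D = -23/2 (D = (¼)*(-46) = -23/2 ≈ -11.500)
A(c, J) = 0
-4442 + A(D, -73) = -4442 + 0 = -4442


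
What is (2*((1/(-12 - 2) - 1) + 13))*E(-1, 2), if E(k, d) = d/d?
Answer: 167/7 ≈ 23.857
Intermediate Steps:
E(k, d) = 1
(2*((1/(-12 - 2) - 1) + 13))*E(-1, 2) = (2*((1/(-12 - 2) - 1) + 13))*1 = (2*((1/(-14) - 1) + 13))*1 = (2*((-1/14 - 1) + 13))*1 = (2*(-15/14 + 13))*1 = (2*(167/14))*1 = (167/7)*1 = 167/7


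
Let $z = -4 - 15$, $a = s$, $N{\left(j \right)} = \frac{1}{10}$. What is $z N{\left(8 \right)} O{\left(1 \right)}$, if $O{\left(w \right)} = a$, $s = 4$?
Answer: $- \frac{38}{5} \approx -7.6$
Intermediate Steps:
$N{\left(j \right)} = \frac{1}{10}$
$a = 4$
$z = -19$
$O{\left(w \right)} = 4$
$z N{\left(8 \right)} O{\left(1 \right)} = \left(-19\right) \frac{1}{10} \cdot 4 = \left(- \frac{19}{10}\right) 4 = - \frac{38}{5}$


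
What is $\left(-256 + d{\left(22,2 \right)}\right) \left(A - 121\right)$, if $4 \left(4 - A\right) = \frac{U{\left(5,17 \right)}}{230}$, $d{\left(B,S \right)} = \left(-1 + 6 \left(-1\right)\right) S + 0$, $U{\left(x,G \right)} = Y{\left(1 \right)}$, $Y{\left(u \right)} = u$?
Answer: $\frac{2906307}{92} \approx 31590.0$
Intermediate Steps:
$U{\left(x,G \right)} = 1$
$d{\left(B,S \right)} = - 7 S$ ($d{\left(B,S \right)} = \left(-1 - 6\right) S + 0 = - 7 S + 0 = - 7 S$)
$A = \frac{3679}{920}$ ($A = 4 - \frac{1 \cdot \frac{1}{230}}{4} = 4 - \frac{1}{920} = \frac{3679}{920} \approx 3.9989$)
$\left(-256 + d{\left(22,2 \right)}\right) \left(A - 121\right) = \left(-256 - 14\right) \left(\frac{3679}{920} - 121\right) = \left(-256 - 14\right) \left(- \frac{107641}{920}\right) = \left(-270\right) \left(- \frac{107641}{920}\right) = \frac{2906307}{92}$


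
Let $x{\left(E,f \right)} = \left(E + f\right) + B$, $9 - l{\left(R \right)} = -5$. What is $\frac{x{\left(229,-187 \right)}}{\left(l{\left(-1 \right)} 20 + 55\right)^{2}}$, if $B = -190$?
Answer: $- \frac{148}{112225} \approx -0.0013188$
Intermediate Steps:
$l{\left(R \right)} = 14$ ($l{\left(R \right)} = 9 - -5 = 9 + 5 = 14$)
$x{\left(E,f \right)} = -190 + E + f$ ($x{\left(E,f \right)} = \left(E + f\right) - 190 = -190 + E + f$)
$\frac{x{\left(229,-187 \right)}}{\left(l{\left(-1 \right)} 20 + 55\right)^{2}} = \frac{-190 + 229 - 187}{\left(14 \cdot 20 + 55\right)^{2}} = - \frac{148}{\left(280 + 55\right)^{2}} = - \frac{148}{335^{2}} = - \frac{148}{112225}$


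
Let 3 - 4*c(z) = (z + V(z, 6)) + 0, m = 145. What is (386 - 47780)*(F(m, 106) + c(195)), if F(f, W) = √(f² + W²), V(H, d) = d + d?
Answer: 2417094 - 47394*√32261 ≈ -6.0955e+6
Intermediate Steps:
V(H, d) = 2*d
F(f, W) = √(W² + f²)
c(z) = -9/4 - z/4 (c(z) = ¾ - ((z + 2*6) + 0)/4 = ¾ - ((z + 12) + 0)/4 = ¾ - ((12 + z) + 0)/4 = ¾ - (12 + z)/4 = ¾ + (-3 - z/4) = -9/4 - z/4)
(386 - 47780)*(F(m, 106) + c(195)) = (386 - 47780)*(√(106² + 145²) + (-9/4 - ¼*195)) = -47394*(√(11236 + 21025) + (-9/4 - 195/4)) = -47394*(√32261 - 51) = -47394*(-51 + √32261) = 2417094 - 47394*√32261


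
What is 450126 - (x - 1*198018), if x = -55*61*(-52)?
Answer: 473684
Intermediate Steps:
x = 174460 (x = -3355*(-52) = 174460)
450126 - (x - 1*198018) = 450126 - (174460 - 1*198018) = 450126 - (174460 - 198018) = 450126 - 1*(-23558) = 450126 + 23558 = 473684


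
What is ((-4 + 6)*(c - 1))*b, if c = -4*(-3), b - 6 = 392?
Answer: 8756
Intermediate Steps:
b = 398 (b = 6 + 392 = 398)
c = 12
((-4 + 6)*(c - 1))*b = ((-4 + 6)*(12 - 1))*398 = (2*11)*398 = 22*398 = 8756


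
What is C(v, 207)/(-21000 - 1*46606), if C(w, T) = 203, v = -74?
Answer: -29/9658 ≈ -0.0030027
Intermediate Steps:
C(v, 207)/(-21000 - 1*46606) = 203/(-21000 - 1*46606) = 203/(-21000 - 46606) = 203/(-67606) = 203*(-1/67606) = -29/9658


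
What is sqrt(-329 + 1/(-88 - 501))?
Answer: I*sqrt(114137598)/589 ≈ 18.138*I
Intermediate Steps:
sqrt(-329 + 1/(-88 - 501)) = sqrt(-329 + 1/(-589)) = sqrt(-329 - 1/589) = sqrt(-193782/589) = I*sqrt(114137598)/589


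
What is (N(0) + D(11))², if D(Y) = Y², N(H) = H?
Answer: 14641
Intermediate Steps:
(N(0) + D(11))² = (0 + 11²)² = (0 + 121)² = 121² = 14641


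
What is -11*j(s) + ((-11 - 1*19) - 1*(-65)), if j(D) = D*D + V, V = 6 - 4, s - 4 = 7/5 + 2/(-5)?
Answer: -262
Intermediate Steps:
s = 5 (s = 4 + (7/5 + 2/(-5)) = 4 + (7*(⅕) + 2*(-⅕)) = 4 + (7/5 - ⅖) = 4 + 1 = 5)
V = 2
j(D) = 2 + D² (j(D) = D*D + 2 = D² + 2 = 2 + D²)
-11*j(s) + ((-11 - 1*19) - 1*(-65)) = -11*(2 + 5²) + ((-11 - 1*19) - 1*(-65)) = -11*(2 + 25) + ((-11 - 19) + 65) = -11*27 + (-30 + 65) = -297 + 35 = -262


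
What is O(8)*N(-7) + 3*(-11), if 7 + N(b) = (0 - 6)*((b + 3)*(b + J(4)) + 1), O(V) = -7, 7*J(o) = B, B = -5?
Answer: 1354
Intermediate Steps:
J(o) = -5/7 (J(o) = (⅐)*(-5) = -5/7)
N(b) = -13 - 6*(3 + b)*(-5/7 + b) (N(b) = -7 + (0 - 6)*((b + 3)*(b - 5/7) + 1) = -7 - 6*((3 + b)*(-5/7 + b) + 1) = -7 - 6*(1 + (3 + b)*(-5/7 + b)) = -7 + (-6 - 6*(3 + b)*(-5/7 + b)) = -13 - 6*(3 + b)*(-5/7 + b))
O(8)*N(-7) + 3*(-11) = -7*(-⅐ - 6*(-7)² - 96/7*(-7)) + 3*(-11) = -7*(-⅐ - 6*49 + 96) - 33 = -7*(-⅐ - 294 + 96) - 33 = -7*(-1387/7) - 33 = 1387 - 33 = 1354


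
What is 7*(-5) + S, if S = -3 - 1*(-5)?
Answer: -33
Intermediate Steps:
S = 2 (S = -3 + 5 = 2)
7*(-5) + S = 7*(-5) + 2 = -35 + 2 = -33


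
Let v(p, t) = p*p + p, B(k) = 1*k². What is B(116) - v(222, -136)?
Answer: -36050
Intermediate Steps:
B(k) = k²
v(p, t) = p + p² (v(p, t) = p² + p = p + p²)
B(116) - v(222, -136) = 116² - 222*(1 + 222) = 13456 - 222*223 = 13456 - 1*49506 = 13456 - 49506 = -36050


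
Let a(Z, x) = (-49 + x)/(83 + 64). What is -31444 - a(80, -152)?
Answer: -1540689/49 ≈ -31443.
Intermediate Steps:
a(Z, x) = -1/3 + x/147 (a(Z, x) = (-49 + x)/147 = (-49 + x)*(1/147) = -1/3 + x/147)
-31444 - a(80, -152) = -31444 - (-1/3 + (1/147)*(-152)) = -31444 - (-1/3 - 152/147) = -31444 - 1*(-67/49) = -31444 + 67/49 = -1540689/49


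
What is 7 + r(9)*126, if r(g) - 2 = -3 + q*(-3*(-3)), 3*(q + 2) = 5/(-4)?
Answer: -5719/2 ≈ -2859.5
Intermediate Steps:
q = -29/12 (q = -2 + (5/(-4))/3 = -2 + (5*(-1/4))/3 = -2 + (1/3)*(-5/4) = -2 - 5/12 = -29/12 ≈ -2.4167)
r(g) = -91/4 (r(g) = 2 + (-3 - (-29)*(-3)/4) = 2 + (-3 - 29/12*9) = 2 + (-3 - 87/4) = 2 - 99/4 = -91/4)
7 + r(9)*126 = 7 - 91/4*126 = 7 - 5733/2 = -5719/2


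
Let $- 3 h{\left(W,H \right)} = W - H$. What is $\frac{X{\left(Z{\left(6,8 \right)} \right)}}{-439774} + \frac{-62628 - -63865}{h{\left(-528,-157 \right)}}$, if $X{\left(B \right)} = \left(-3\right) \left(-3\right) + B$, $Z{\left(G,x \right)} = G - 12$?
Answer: $\frac{1632000201}{163156154} \approx 10.003$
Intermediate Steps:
$h{\left(W,H \right)} = - \frac{W}{3} + \frac{H}{3}$ ($h{\left(W,H \right)} = - \frac{W - H}{3} = - \frac{W}{3} + \frac{H}{3}$)
$Z{\left(G,x \right)} = -12 + G$
$X{\left(B \right)} = 9 + B$
$\frac{X{\left(Z{\left(6,8 \right)} \right)}}{-439774} + \frac{-62628 - -63865}{h{\left(-528,-157 \right)}} = \frac{9 + \left(-12 + 6\right)}{-439774} + \frac{-62628 - -63865}{\left(- \frac{1}{3}\right) \left(-528\right) + \frac{1}{3} \left(-157\right)} = \left(9 - 6\right) \left(- \frac{1}{439774}\right) + \frac{-62628 + 63865}{176 - \frac{157}{3}} = 3 \left(- \frac{1}{439774}\right) + \frac{1237}{\frac{371}{3}} = - \frac{3}{439774} + 1237 \cdot \frac{3}{371} = - \frac{3}{439774} + \frac{3711}{371} = \frac{1632000201}{163156154}$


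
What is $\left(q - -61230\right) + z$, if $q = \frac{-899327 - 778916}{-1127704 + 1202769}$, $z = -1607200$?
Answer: $- \frac{116049916293}{75065} \approx -1.546 \cdot 10^{6}$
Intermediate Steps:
$q = - \frac{1678243}{75065} \approx -22.357$
$\left(q - -61230\right) + z = \left(- \frac{1678243}{75065} - -61230\right) - 1607200 = \left(- \frac{1678243}{75065} + \left(-832 + 62062\right)\right) - 1607200 = \left(- \frac{1678243}{75065} + 61230\right) - 1607200 = \frac{4594551707}{75065} - 1607200 = - \frac{116049916293}{75065}$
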